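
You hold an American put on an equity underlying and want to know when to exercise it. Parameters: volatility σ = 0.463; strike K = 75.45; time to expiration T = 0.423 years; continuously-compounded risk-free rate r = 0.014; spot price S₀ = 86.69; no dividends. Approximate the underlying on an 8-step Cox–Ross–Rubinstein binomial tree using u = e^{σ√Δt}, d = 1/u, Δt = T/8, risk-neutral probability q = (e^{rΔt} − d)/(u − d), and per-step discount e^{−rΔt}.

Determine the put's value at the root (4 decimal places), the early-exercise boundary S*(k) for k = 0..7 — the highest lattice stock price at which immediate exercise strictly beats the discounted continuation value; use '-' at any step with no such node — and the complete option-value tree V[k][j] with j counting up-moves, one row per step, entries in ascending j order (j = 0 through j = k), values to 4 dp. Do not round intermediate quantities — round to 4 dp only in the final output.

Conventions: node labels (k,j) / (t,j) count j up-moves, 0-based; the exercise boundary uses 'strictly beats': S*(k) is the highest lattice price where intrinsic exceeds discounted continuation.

Δt=0.05287, u=1.11234, d=0.89901, q=0.47688, disc=e^(-rΔt)=0.99926
k=8 terminal: V=max(K-S,0) → 38.4610 29.6836 18.8234 5.3860 0.0000 0.0000 0.0000 0.0000 0.0000
k=7: j=0 S=41.1443 intr=34.3057 cont=34.2499 V=34.3057[EX]; j=1 S=50.9077 intr=24.5423 cont=24.4865 V=24.5423[EX]; j=2 S=62.9880 intr=12.4620 cont=12.4062 V=12.4620[EX]; j=3 S=77.9349 intr=0.0000 cont=2.8154 V=2.8154[hold]; j=4 S=96.4287 intr=0.0000 cont=0.0000 V=0.0000[hold]; j=5 S=119.3109 intr=0.0000 cont=0.0000 V=0.0000[hold]; j=6 S=147.6231 intr=0.0000 cont=0.0000 V=0.0000[hold]; j=7 S=182.6538 intr=0.0000 cont=0.0000 V=0.0000[hold]  S*(7)=62.9880
k=6: j=0 S=45.7664 intr=29.6836 cont=29.6278 V=29.6836[EX]; j=1 S=56.6266 intr=18.8234 cont=18.7675 V=18.8234[EX]; j=2 S=70.0640 intr=5.3860 cont=7.8559 V=7.8559[hold]; j=3 S=86.6900 intr=0.0000 cont=1.4717 V=1.4717[hold]; j=4 S=107.2613 intr=0.0000 cont=0.0000 V=0.0000[hold]; j=5 S=132.7142 intr=0.0000 cont=0.0000 V=0.0000[hold]; j=6 S=164.2070 intr=0.0000 cont=0.0000 V=0.0000[hold]  S*(6)=56.6266
k=5: j=0 S=50.9077 intr=24.5423 cont=24.4865 V=24.5423[EX]; j=1 S=62.9880 intr=12.4620 cont=13.5832 V=13.5832[hold]; j=2 S=77.9349 intr=0.0000 cont=4.8079 V=4.8079[hold]; j=3 S=96.4287 intr=0.0000 cont=0.7693 V=0.7693[hold]; j=4 S=119.3109 intr=0.0000 cont=0.0000 V=0.0000[hold]; j=5 S=147.6231 intr=0.0000 cont=0.0000 V=0.0000[hold]  S*(5)=50.9077
k=4: j=0 S=56.6266 intr=18.8234 cont=19.3018 V=19.3018[hold]; j=1 S=70.0640 intr=5.3860 cont=9.3914 V=9.3914[hold]; j=2 S=86.6900 intr=0.0000 cont=2.8798 V=2.8798[hold]; j=3 S=107.2613 intr=0.0000 cont=0.4021 V=0.4021[hold]; j=4 S=132.7142 intr=0.0000 cont=0.0000 V=0.0000[hold]  S*(4)=-
k=3: j=0 S=62.9880 intr=12.4620 cont=14.5650 V=14.5650[hold]; j=1 S=77.9349 intr=0.0000 cont=6.2815 V=6.2815[hold]; j=2 S=96.4287 intr=0.0000 cont=1.6970 V=1.6970[hold]; j=3 S=119.3109 intr=0.0000 cont=0.2102 V=0.2102[hold]  S*(3)=-
k=2: j=0 S=70.0640 intr=5.3860 cont=10.6069 V=10.6069[hold]; j=1 S=86.6900 intr=0.0000 cont=4.0922 V=4.0922[hold]; j=2 S=107.2613 intr=0.0000 cont=0.9873 V=0.9873[hold]  S*(2)=-
k=1: j=0 S=77.9349 intr=0.0000 cont=7.4946 V=7.4946[hold]; j=1 S=96.4287 intr=0.0000 cont=2.6096 V=2.6096[hold]  S*(1)=-
k=0: j=0 S=86.6900 intr=0.0000 cont=5.1612 V=5.1612[hold]  S*(0)=-

price = 5.1612
boundary = - - - - - 50.9077 56.6266 62.9880
tree:
5.1612
7.4946 2.6096
10.6069 4.0922 0.9873
14.5650 6.2815 1.6970 0.2102
19.3018 9.3914 2.8798 0.4021 0.0000
24.5423 13.5832 4.8079 0.7693 0.0000 0.0000
29.6836 18.8234 7.8559 1.4717 0.0000 0.0000 0.0000
34.3057 24.5423 12.4620 2.8154 0.0000 0.0000 0.0000 0.0000
38.4610 29.6836 18.8234 5.3860 0.0000 0.0000 0.0000 0.0000 0.0000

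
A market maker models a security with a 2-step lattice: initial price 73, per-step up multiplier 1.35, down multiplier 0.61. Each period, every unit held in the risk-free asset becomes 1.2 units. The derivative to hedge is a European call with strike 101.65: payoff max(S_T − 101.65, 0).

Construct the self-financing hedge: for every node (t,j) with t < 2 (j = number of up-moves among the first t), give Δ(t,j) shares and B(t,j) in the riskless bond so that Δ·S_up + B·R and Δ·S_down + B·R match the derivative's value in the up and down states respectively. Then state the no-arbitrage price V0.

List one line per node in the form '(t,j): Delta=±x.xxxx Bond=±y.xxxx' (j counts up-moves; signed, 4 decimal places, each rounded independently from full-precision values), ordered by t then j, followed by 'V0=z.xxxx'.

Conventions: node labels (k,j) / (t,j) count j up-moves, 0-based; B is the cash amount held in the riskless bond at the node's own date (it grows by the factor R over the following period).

(0,0): Delta=0.3861 Bond=-14.3279
(1,0): Delta=0.0000 Bond=0.0000
(1,1): Delta=0.4305 Bond=-21.5647
V0=13.8581

Arbitrage-free pricing uses the up-move probability p* = (R−d)/(u−d) = 0.7973, discounting each step at R = 1.2.
Expiry values: V(2,0)=0.0000, V(2,1)=0.0000, V(2,2)=31.3925
  t=1,j=0: stock 44.5300 → up 60.1155 (V=0.0000), down 27.1633 (V=0.0000). Price 0.0000; hedge Δ=0.0000, bond B=0.0000.
  t=1,j=1: stock 98.5500 → up 133.0425 (V=31.3925), down 60.1155 (V=0.0000). Price 20.8576; hedge Δ=0.4305, bond B=-21.5647.
  t=0,j=0: stock 73.0000 → up 98.5500 (V=20.8576), down 44.5300 (V=0.0000). Price 13.8581; hedge Δ=0.3861, bond B=-14.3279.
Check: Δ(0,0)·S0 + B(0,0) = 13.8581 = V0.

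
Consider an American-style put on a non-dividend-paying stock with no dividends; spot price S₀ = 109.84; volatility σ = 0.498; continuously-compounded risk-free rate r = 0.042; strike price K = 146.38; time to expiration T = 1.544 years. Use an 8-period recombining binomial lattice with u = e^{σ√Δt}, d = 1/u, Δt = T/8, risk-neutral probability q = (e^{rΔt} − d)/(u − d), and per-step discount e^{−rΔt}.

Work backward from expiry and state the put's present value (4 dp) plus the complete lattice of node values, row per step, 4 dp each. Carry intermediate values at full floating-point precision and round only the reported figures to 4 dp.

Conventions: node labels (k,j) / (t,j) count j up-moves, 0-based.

params: Δt=0.19300 u=1.24456 d=0.80350 q=0.46398 e^(-rΔt)=0.99193
t_8 payoffs: 127.2973 116.8223 100.5974 75.4662 36.5400 0.0000 0.0000 0.0000 0.0000
k=7: node(7,0) S=23.7495 payoff=122.6305 vs cont=121.4487 → 122.6305 [stop]  node(7,1) S=36.7862 payoff=109.5938 vs cont=108.4120 → 109.5938 [stop]  node(7,2) S=56.9791 payoff=89.4009 vs cont=88.2192 → 89.4009 [stop]  node(7,3) S=88.2563 payoff=58.1237 vs cont=56.9420 → 58.1237 [stop]  node(7,4) S=136.7022 payoff=9.6778 vs cont=19.4282 → 19.4282 [wait]  node(7,5) S=211.7413 payoff=0.0000 vs cont=0.0000 → 0.0000 [wait]  node(7,6) S=327.9712 payoff=0.0000 vs cont=0.0000 → 0.0000 [wait]  node(7,7) S=508.0024 payoff=0.0000 vs cont=0.0000 → 0.0000 [wait]
k=6: node(6,0) S=29.5577 payoff=116.8223 vs cont=115.6406 → 116.8223 [stop]  node(6,1) S=45.7826 payoff=100.5974 vs cont=99.4156 → 100.5974 [stop]  node(6,2) S=70.9138 payoff=75.4662 vs cont=74.2845 → 75.4662 [stop]  node(6,3) S=109.8400 payoff=36.5400 vs cont=39.8457 → 39.8457 [wait]  node(6,4) S=170.1338 payoff=0.0000 vs cont=10.3299 → 10.3299 [wait]  node(6,5) S=263.5243 payoff=0.0000 vs cont=0.0000 → 0.0000 [wait]  node(6,6) S=408.1790 payoff=0.0000 vs cont=0.0000 → 0.0000 [wait]
k=5: node(5,0) S=36.7862 payoff=109.5938 vs cont=108.4120 → 109.5938 [stop]  node(5,1) S=56.9791 payoff=89.4009 vs cont=88.2192 → 89.4009 [stop]  node(5,2) S=88.2563 payoff=58.1237 vs cont=58.4634 → 58.4634 [wait]  node(5,3) S=136.7022 payoff=9.6778 vs cont=25.9400 → 25.9400 [wait]  node(5,4) S=211.7413 payoff=0.0000 vs cont=5.4924 → 5.4924 [wait]  node(5,5) S=327.9712 payoff=0.0000 vs cont=0.0000 → 0.0000 [wait]
k=4: node(4,0) S=45.7826 payoff=100.5974 vs cont=99.4156 → 100.5974 [stop]  node(4,1) S=70.9138 payoff=75.4662 vs cont=74.4408 → 75.4662 [stop]  node(4,2) S=109.8400 payoff=36.5400 vs cont=43.0232 → 43.0232 [wait]  node(4,3) S=170.1338 payoff=0.0000 vs cont=16.3200 → 16.3200 [wait]  node(4,4) S=263.5243 payoff=0.0000 vs cont=2.9203 → 2.9203 [wait]
k=3: node(3,0) S=56.9791 payoff=89.4009 vs cont=88.2192 → 89.4009 [stop]  node(3,1) S=88.2563 payoff=58.1237 vs cont=59.9257 → 59.9257 [wait]  node(3,2) S=136.7022 payoff=9.6778 vs cont=30.3862 → 30.3862 [wait]  node(3,3) S=211.7413 payoff=0.0000 vs cont=10.0213 → 10.0213 [wait]
k=2: node(2,0) S=70.9138 payoff=75.4662 vs cont=75.1138 → 75.4662 [stop]  node(2,1) S=109.8400 payoff=36.5400 vs cont=45.8470 → 45.8470 [wait]  node(2,2) S=170.1338 payoff=0.0000 vs cont=20.7684 → 20.7684 [wait]
k=1: node(1,0) S=88.2563 payoff=58.1237 vs cont=61.2253 → 61.2253 [wait]  node(1,1) S=136.7022 payoff=9.6778 vs cont=33.9349 → 33.9349 [wait]
k=0: node(0,0) S=109.8400 payoff=36.5400 vs cont=48.1712 → 48.1712 [wait]

price = 48.1712
tree:
48.1712
61.2253 33.9349
75.4662 45.8470 20.7684
89.4009 59.9257 30.3862 10.0213
100.5974 75.4662 43.0232 16.3200 2.9203
109.5938 89.4009 58.4634 25.9400 5.4924 0.0000
116.8223 100.5974 75.4662 39.8457 10.3299 0.0000 0.0000
122.6305 109.5938 89.4009 58.1237 19.4282 0.0000 0.0000 0.0000
127.2973 116.8223 100.5974 75.4662 36.5400 0.0000 0.0000 0.0000 0.0000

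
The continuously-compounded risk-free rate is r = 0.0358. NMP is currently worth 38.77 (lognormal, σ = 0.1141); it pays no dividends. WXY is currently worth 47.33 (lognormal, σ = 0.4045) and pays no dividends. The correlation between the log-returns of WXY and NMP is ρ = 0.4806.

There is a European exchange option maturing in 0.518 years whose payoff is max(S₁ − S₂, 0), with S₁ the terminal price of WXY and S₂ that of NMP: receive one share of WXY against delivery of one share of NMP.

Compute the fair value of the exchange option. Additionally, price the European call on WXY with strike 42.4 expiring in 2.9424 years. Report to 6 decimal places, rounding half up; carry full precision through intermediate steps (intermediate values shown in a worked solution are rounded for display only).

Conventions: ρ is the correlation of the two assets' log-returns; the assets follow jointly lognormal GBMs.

σ_eff = √(σ₁² + σ₂² − 2ρσ₁σ₂) = √(0.4045² + 0.1141² − 2·0.4806·0.4045·0.1141) = 0.363698
d₁ = (ln(S₁/S₂) + (q₂ − q₁ + σ_eff²/2)T) / (σ_eff√T) = (ln(47.33/38.77) + (0.0 − 0.0 + 0.066138)·0.518) / 0.261762 = 0.893015
d₂ = d₁ − σ_eff√T = 0.893015 − 0.261762 = 0.631254
N(d₁) = 0.814076,  N(d₂) = 0.736063
V = S₁·e^{−q₁T}·N(d₁) − S₂·e^{−q₂T}·N(d₂) = 38.530195 − 28.537150 = 9.993045
[vanilla: WXY call K=42.4]
σ√T = 0.4045·√2.9424 = 0.693856
d₁ = (ln(S/K) + (r+σ²/2)T) / (σ√T) = (ln(47.33/42.4) + (0.0358+0.4045²/2)·2.9424) / 0.693856 = (0.109996 + 0.346056) / 0.693856 = 0.657272
d₂ = d₁ − σ√T = 0.657272 − 0.693856 = -0.036584
e^{−rT} = 0.900020
N(d₁) = 0.744497,  N(d₂) = 0.485408
price = S·N(d₁) − K·e^{−rT}·N(d₂) = 35.237039 − 18.523597 = 16.713442

exchange price = 9.993045
price(WXY call K=42.4) = 16.713442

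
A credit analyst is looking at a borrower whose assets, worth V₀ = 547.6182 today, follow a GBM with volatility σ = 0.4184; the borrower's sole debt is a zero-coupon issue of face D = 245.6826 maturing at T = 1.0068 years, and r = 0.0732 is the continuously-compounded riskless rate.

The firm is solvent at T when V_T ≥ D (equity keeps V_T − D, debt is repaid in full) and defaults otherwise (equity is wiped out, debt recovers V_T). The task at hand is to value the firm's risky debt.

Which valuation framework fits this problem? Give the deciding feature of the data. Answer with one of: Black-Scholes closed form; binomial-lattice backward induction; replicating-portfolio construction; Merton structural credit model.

framework: Merton structural credit model

Key observation: the asked-for credit quantity lives on the firm's capital structure — asset value, asset volatility, debt face 245.6826 — which is the structural model's domain.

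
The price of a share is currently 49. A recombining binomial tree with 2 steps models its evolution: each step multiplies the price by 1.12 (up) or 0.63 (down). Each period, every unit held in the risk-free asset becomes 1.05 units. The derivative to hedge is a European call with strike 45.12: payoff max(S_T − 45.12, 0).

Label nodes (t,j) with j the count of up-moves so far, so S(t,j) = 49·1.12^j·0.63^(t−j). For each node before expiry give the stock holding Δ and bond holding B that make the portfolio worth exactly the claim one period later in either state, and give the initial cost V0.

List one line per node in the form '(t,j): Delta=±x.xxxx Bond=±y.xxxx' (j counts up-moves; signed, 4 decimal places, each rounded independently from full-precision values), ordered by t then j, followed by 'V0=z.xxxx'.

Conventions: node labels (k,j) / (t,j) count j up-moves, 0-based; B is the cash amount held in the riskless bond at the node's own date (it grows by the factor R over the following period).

(0,0): Delta=0.5557 Bond=-16.3388
(1,0): Delta=0.0000 Bond=0.0000
(1,1): Delta=0.6078 Bond=-20.0150
V0=10.8925

Since d<R<u, set p* = (R−d)/(u−d) = 0.8571; price each node as the discounted p*-expectation of its children.
At maturity the claim pays: V(2,0)=0.0000, V(2,1)=0.0000, V(2,2)=16.3456
(1,0): S=30.8700. Δ = (V_up−V_dn)/(S_up−S_dn) = (0.0000−0.0000)/(34.5744−19.4481) = 0.0000. V = [p*·0.0000 + (1−p*)·0.0000]/1.05 = 0.0000. B = V − Δ·S = 0.0000.
(1,1): S=54.8800. Δ = (V_up−V_dn)/(S_up−S_dn) = (16.3456−0.0000)/(61.4656−34.5744) = 0.6078. V = [p*·16.3456 + (1−p*)·0.0000]/1.05 = 13.3433. B = V − Δ·S = -20.0150.
(0,0): S=49.0000. Δ = (V_up−V_dn)/(S_up−S_dn) = (13.3433−0.0000)/(54.8800−30.8700) = 0.5557. V = [p*·13.3433 + (1−p*)·0.0000]/1.05 = 10.8925. B = V − Δ·S = -16.3388.
As a check, the time-0 holding Δ(0,0)·S0 + B(0,0) comes to 10.8925 — exactly V0.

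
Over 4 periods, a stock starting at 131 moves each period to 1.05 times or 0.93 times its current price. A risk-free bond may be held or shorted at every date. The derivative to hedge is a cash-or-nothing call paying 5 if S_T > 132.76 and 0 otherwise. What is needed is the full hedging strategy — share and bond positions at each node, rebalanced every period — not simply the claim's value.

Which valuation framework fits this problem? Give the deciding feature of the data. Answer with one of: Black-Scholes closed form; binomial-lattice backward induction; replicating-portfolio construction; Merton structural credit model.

Key observation: what is demanded is not a single number but the (Δ, B) position at each node of the 1.05/0.93 tree starting at 131; constructing those positions is the replicating-portfolio method.

framework: replicating-portfolio construction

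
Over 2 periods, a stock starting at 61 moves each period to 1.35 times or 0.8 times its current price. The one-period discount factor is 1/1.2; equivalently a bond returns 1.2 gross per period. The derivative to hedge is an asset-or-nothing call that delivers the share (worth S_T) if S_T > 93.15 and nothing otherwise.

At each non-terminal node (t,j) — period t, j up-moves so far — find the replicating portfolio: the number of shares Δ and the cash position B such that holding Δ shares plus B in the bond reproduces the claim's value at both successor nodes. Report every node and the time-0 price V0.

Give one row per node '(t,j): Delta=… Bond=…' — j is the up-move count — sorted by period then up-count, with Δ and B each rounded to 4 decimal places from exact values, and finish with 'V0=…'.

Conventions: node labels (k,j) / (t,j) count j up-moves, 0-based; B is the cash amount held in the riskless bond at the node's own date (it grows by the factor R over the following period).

The replicating-portfolio and risk-neutral prices coincide; use p* = (1.2−0.8)/(1.35−0.8) = 0.7273 for the latter.
Expiry values: V(2,0)=0.0000, V(2,1)=0.0000, V(2,2)=111.1725
(1,0): S=48.8000. Δ = (V_up−V_dn)/(S_up−S_dn) = (0.0000−0.0000)/(65.8800−39.0400) = 0.0000. V = [p*·0.0000 + (1−p*)·0.0000]/1.2 = 0.0000. B = V − Δ·S = 0.0000.
(1,1): S=82.3500. Δ = (V_up−V_dn)/(S_up−S_dn) = (111.1725−0.0000)/(111.1725−65.8800) = 2.4545. V = [p*·111.1725 + (1−p*)·0.0000]/1.2 = 67.3773. B = V − Δ·S = -134.7545.
(0,0): S=61.0000. Δ = (V_up−V_dn)/(S_up−S_dn) = (67.3773−0.0000)/(82.3500−48.8000) = 2.0083. V = [p*·67.3773 + (1−p*)·0.0000]/1.2 = 40.8347. B = V − Δ·S = -81.6694.
Sanity check at the root: Δ(0,0)·S0 + B(0,0) reproduces V0 = 40.8347.

(0,0): Delta=2.0083 Bond=-81.6694
(1,0): Delta=0.0000 Bond=0.0000
(1,1): Delta=2.4545 Bond=-134.7545
V0=40.8347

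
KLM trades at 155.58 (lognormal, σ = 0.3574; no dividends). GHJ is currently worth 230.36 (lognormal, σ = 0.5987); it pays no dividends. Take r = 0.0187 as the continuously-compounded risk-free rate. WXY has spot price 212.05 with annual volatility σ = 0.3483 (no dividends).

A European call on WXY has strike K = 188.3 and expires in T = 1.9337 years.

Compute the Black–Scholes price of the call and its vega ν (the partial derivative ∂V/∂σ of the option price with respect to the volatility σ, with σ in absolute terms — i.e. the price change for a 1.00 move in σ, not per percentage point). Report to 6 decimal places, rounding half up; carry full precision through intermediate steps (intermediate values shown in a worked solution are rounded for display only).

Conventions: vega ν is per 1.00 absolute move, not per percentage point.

price = 54.751779
ν = 100.447304

σ√T = 0.3483·√1.9337 = 0.484337
d₁ = (ln(S/K) + (r+σ²/2)T) / (σ√T) = (ln(212.05/188.3) + (0.0187+0.3483²/2)·1.9337) / 0.484337 = (0.118786 + 0.153452) / 0.484337 = 0.562082
d₂ = d₁ − σ√T = 0.562082 − 0.484337 = 0.077744
e^{−rT} = 0.964486
N(d₁) = 0.712970,  N(d₂) = 0.530984
Call price V = S·N(d₁) − K·e^{−rT}·N(d₂) = 151.185253 − 96.433474 = 54.751779
φ(d₁) = (1/√(2π))·e^{−d₁²/2} = 0.340648
ν = S·φ(d₁)·√T = 100.447304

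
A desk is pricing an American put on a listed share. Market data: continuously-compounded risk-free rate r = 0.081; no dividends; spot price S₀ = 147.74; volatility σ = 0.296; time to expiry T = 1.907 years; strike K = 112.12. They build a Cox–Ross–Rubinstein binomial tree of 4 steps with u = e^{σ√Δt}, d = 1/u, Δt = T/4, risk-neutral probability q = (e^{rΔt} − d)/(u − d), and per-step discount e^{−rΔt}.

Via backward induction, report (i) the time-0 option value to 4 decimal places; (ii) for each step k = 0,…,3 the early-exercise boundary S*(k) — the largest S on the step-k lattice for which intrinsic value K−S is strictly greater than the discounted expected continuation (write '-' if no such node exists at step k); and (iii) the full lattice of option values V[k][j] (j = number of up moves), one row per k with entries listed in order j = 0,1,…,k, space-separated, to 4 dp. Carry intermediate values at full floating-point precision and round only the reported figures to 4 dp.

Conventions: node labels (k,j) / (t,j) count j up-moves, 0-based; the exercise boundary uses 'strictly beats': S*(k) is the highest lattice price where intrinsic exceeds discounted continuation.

Δt=0.47675  u=1.22676  d=0.81515  q=0.54474  discount=0.96212
step 4 (expiry): payoffs max(K−S,0) = 46.8889 13.9505 0.0000 0.0000 0.0000
step 3: (k=3,j=0): S=80.0231, K−S=32.0969, hold=27.8497 ⇒ V=32.0969 exercise | (k=3,j=1): S=120.4307, K−S=0.0000, hold=6.1106 ⇒ V=6.1106 continue | (k=3,j=2): S=181.2420, K−S=0.0000, hold=0.0000 ⇒ V=0.0000 continue | (k=3,j=3): S=272.7599, K−S=0.0000, hold=0.0000 ⇒ V=0.0000 continue  boundary S*=80.0231
step 2: (k=2,j=0): S=98.1695, K−S=13.9505, hold=17.2616 ⇒ V=17.2616 continue | (k=2,j=1): S=147.7400, K−S=0.0000, hold=2.6766 ⇒ V=2.6766 continue | (k=2,j=2): S=222.3411, K−S=0.0000, hold=0.0000 ⇒ V=0.0000 continue  boundary S*=-
step 1: (k=1,j=0): S=120.4307, K−S=0.0000, hold=8.9637 ⇒ V=8.9637 continue | (k=1,j=1): S=181.2420, K−S=0.0000, hold=1.1724 ⇒ V=1.1724 continue  boundary S*=-
step 0: (k=0,j=0): S=147.7400, K−S=0.0000, hold=4.5407 ⇒ V=4.5407 continue  boundary S*=-

price = 4.5407
boundary = - - - 80.0231
tree:
4.5407
8.9637 1.1724
17.2616 2.6766 0.0000
32.0969 6.1106 0.0000 0.0000
46.8889 13.9505 0.0000 0.0000 0.0000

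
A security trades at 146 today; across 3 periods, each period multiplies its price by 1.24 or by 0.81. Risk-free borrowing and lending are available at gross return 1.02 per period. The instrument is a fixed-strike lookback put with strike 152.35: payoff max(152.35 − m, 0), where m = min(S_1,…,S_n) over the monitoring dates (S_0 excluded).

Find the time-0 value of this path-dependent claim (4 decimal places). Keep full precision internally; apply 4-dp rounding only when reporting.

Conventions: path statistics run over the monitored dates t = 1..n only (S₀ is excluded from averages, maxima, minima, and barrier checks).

price = 28.9750

Risk-neutral up-probability p* = (R−d)/(u−d) = (1.02−0.81)/(1.24−0.81) = 0.4884; the claim prices as the p*-weighted sum of path payoffs discounted by R^3.
Enumerate all 2^3 = 8 price paths (U = up ×1.24, D = down ×0.81); each path with k up-moves has probability p*^k·(1−p*)^(3−k).
DDD: m=77.5904, payoff=74.7596, prob=0.133925
UDD: m=118.7803, payoff=33.5697, prob=0.127838
DUD: m=118.2600, payoff=34.0900, prob=0.127838
UUD: m=181.0400, payoff=0.0000, prob=0.122027
DDU: m=95.7906, payoff=56.5594, prob=0.127838
UDU: m=146.6424, payoff=5.7076, prob=0.122027
DUU: m=118.2600, payoff=34.0900, prob=0.122027
UUU: m=181.0400, payoff=0.0000, prob=0.116480
Price = Σ prob·payoff / R^3 = 30.748477 / 1.061208 = 28.9750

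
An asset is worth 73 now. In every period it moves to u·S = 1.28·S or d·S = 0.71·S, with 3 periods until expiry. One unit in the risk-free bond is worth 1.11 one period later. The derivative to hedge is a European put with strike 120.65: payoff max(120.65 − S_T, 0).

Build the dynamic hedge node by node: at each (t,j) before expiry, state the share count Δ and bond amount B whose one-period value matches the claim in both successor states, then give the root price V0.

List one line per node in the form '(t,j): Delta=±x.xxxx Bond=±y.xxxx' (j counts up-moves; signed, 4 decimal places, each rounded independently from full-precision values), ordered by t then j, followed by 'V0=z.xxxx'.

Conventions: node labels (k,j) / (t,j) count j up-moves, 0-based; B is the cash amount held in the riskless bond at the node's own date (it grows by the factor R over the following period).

(0,0): Delta=-0.6884 Bond=73.6672
(1,0): Delta=-1.0000 Bond=97.9222
(1,1): Delta=-0.6149 Bond=74.9062
(2,0): Delta=-1.0000 Bond=108.6937
(2,1): Delta=-1.0000 Bond=108.6937
(2,2): Delta=-0.5241 Bond=72.2880
V0=23.4160

Under the risk-neutral measure, an up-move has probability p* = (R−d)/(u−d) = 0.7018 and values discount at R = 1.11.
Payoffs at expiry: V(3,0)=94.5225, V(3,1)=73.5469, V(3,2)=35.7317, V(3,3)=0.0000
Node (2,0) S=36.7993: V=(p*·73.5469+(1−p*)·94.5225)/1.11=71.8944; Δ=(73.5469−94.5225)/(47.1031−26.1275)=-1.0000; B=V−Δ·S=108.6937
Node (2,1) S=66.3424: V=(p*·35.7317+(1−p*)·73.5469)/1.11=42.3513; Δ=(35.7317−73.5469)/(84.9183−47.1031)=-1.0000; B=V−Δ·S=108.6937
Node (2,2) S=119.6032: V=(p*·0.0000+(1−p*)·35.7317)/1.11=9.6007; Δ=(0.0000−35.7317)/(153.0921−84.9183)=-0.5241; B=V−Δ·S=72.2880
Node (1,0) S=51.8300: V=(p*·42.3513+(1−p*)·71.8944)/1.11=46.0922; Δ=(42.3513−71.8944)/(66.3424−36.7993)=-1.0000; B=V−Δ·S=97.9222
Node (1,1) S=93.4400: V=(p*·9.6007+(1−p*)·42.3513)/1.11=17.4491; Δ=(9.6007−42.3513)/(119.6032−66.3424)=-0.6149; B=V−Δ·S=74.9062
Node (0,0) S=73.0000: V=(p*·17.4491+(1−p*)·46.0922)/1.11=23.4160; Δ=(17.4491−46.0922)/(93.4400−51.8300)=-0.6884; B=V−Δ·S=73.6672
As a check, the time-0 holding Δ(0,0)·S0 + B(0,0) comes to 23.4160 — exactly V0.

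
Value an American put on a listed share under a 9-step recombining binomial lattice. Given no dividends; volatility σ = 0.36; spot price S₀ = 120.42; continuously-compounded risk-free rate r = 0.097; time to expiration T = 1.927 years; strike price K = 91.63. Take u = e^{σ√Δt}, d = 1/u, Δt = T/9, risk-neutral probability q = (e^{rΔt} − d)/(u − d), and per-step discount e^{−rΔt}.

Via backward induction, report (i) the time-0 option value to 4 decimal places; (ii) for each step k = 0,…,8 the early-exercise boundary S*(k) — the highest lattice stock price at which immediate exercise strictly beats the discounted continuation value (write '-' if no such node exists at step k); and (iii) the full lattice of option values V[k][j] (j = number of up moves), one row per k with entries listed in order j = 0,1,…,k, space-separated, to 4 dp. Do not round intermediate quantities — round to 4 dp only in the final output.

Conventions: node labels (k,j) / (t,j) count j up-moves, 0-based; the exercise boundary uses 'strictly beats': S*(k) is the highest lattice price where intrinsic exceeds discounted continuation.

price = 5.2522
boundary = - - - - 61.8472 52.3571 61.8472 73.0575 61.8472
tree:
5.2522
8.4515 2.5241
13.2597 4.3740 0.9260
20.2056 7.4115 1.7592 0.1977
29.7828 12.2195 3.2921 0.4215 0.0000
39.2729 19.4790 6.0414 0.8986 0.0000 0.0000
47.3068 29.7828 10.7959 1.9160 0.0000 0.0000 0.0000
54.1080 39.2729 18.5725 4.0853 0.0000 0.0000 0.0000 0.0000
59.8655 47.3068 29.7828 8.7106 0.0000 0.0000 0.0000 0.0000 0.0000
64.7396 54.1080 39.2729 18.5725 0.0000 0.0000 0.0000 0.0000 0.0000 0.0000

Δt=0.21411, u=1.18126, d=0.84656, q=0.52115, disc=e^(-rΔt)=0.97945
k=9 terminal: V=max(K-S,0) → 64.7396 54.1080 39.2729 18.5725 0.0000 0.0000 0.0000 0.0000 0.0000 0.0000
k=8: j=0 S=31.7645 intr=59.8655 cont=57.9821 V=59.8655[EX]; j=1 S=44.3232 intr=47.3068 cont=45.4234 V=47.3068[EX]; j=2 S=61.8472 intr=29.7828 cont=27.8994 V=29.7828[EX]; j=3 S=86.2997 intr=5.3303 cont=8.7106 V=8.7106[hold]; j=4 S=120.4200 intr=0.0000 cont=0.0000 V=0.0000[hold]; j=5 S=168.0304 intr=0.0000 cont=0.0000 V=0.0000[hold]; j=6 S=234.4646 intr=0.0000 cont=0.0000 V=0.0000[hold]; j=7 S=327.1648 intr=0.0000 cont=0.0000 V=0.0000[hold]; j=8 S=456.5158 intr=0.0000 cont=0.0000 V=0.0000[hold]  S*(8)=61.8472
k=7: j=0 S=37.5220 intr=54.1080 cont=52.2246 V=54.1080[EX]; j=1 S=52.3571 intr=39.2729 cont=37.3895 V=39.2729[EX]; j=2 S=73.0575 intr=18.5725 cont=18.4146 V=18.5725[EX]; j=3 S=101.9422 intr=0.0000 cont=4.0853 V=4.0853[hold]; j=4 S=142.2471 intr=0.0000 cont=0.0000 V=0.0000[hold]; j=5 S=198.4872 intr=0.0000 cont=0.0000 V=0.0000[hold]; j=6 S=276.9631 intr=0.0000 cont=0.0000 V=0.0000[hold]; j=7 S=386.4659 intr=0.0000 cont=0.0000 V=0.0000[hold]  S*(7)=73.0575
k=6: j=0 S=44.3232 intr=47.3068 cont=45.4234 V=47.3068[EX]; j=1 S=61.8472 intr=29.7828 cont=27.8994 V=29.7828[EX]; j=2 S=86.2997 intr=5.3303 cont=10.7959 V=10.7959[hold]; j=3 S=120.4200 intr=0.0000 cont=1.9160 V=1.9160[hold]; j=4 S=168.0304 intr=0.0000 cont=0.0000 V=0.0000[hold]; j=5 S=234.4646 intr=0.0000 cont=0.0000 V=0.0000[hold]; j=6 S=327.1648 intr=0.0000 cont=0.0000 V=0.0000[hold]  S*(6)=61.8472
k=5: j=0 S=52.3571 intr=39.2729 cont=37.3895 V=39.2729[EX]; j=1 S=73.0575 intr=18.5725 cont=19.4790 V=19.4790[hold]; j=2 S=101.9422 intr=0.0000 cont=6.0414 V=6.0414[hold]; j=3 S=142.2471 intr=0.0000 cont=0.8986 V=0.8986[hold]; j=4 S=198.4872 intr=0.0000 cont=0.0000 V=0.0000[hold]; j=5 S=276.9631 intr=0.0000 cont=0.0000 V=0.0000[hold]  S*(5)=52.3571
k=4: j=0 S=61.8472 intr=29.7828 cont=28.3621 V=29.7828[EX]; j=1 S=86.2997 intr=5.3303 cont=12.2195 V=12.2195[hold]; j=2 S=120.4200 intr=0.0000 cont=3.2921 V=3.2921[hold]; j=3 S=168.0304 intr=0.0000 cont=0.4215 V=0.4215[hold]; j=4 S=234.4646 intr=0.0000 cont=0.0000 V=0.0000[hold]  S*(4)=61.8472
k=3: j=0 S=73.0575 intr=18.5725 cont=20.2056 V=20.2056[hold]; j=1 S=101.9422 intr=0.0000 cont=7.4115 V=7.4115[hold]; j=2 S=142.2471 intr=0.0000 cont=1.7592 V=1.7592[hold]; j=3 S=198.4872 intr=0.0000 cont=0.1977 V=0.1977[hold]  S*(3)=-
k=2: j=0 S=86.2997 intr=5.3303 cont=13.2597 V=13.2597[hold]; j=1 S=120.4200 intr=0.0000 cont=4.3740 V=4.3740[hold]; j=2 S=168.0304 intr=0.0000 cont=0.9260 V=0.9260[hold]  S*(2)=-
k=1: j=0 S=101.9422 intr=0.0000 cont=8.4515 V=8.4515[hold]; j=1 S=142.2471 intr=0.0000 cont=2.5241 V=2.5241[hold]  S*(1)=-
k=0: j=0 S=120.4200 intr=0.0000 cont=5.2522 V=5.2522[hold]  S*(0)=-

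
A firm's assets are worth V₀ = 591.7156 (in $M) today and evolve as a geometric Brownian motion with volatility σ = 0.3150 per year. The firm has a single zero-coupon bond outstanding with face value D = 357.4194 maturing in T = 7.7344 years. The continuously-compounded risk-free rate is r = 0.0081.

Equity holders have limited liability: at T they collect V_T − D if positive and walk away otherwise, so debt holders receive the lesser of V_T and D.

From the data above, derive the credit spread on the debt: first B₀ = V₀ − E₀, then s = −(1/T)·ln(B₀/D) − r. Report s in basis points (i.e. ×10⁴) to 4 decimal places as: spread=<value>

Equity is a call on the firm's assets struck at D = 357.4194:
d₁ = [ln(V₀/D) + (r + σ²/2)T] / (σ√T)
   = [ln(591.7156/357.4194) + (0.0081 + 0.5·0.3150²)·7.7344] / (0.3150·√7.7344)
   = [0.504116 + 0.446372] / 0.876040 = 1.084982
d₂ = d₁ − σ√T = 1.084982 − 0.876040 = 0.208942
N(d₁) = 0.861035,  N(d₂) = 0.582753,  e^(−rT) = 0.939273
E₀ = V₀·N(d₁) − D·e^(−rT)·N(d₂)
   = 591.7156·0.861035 − 357.4194·0.939273·0.582753 = 313.849192
B₀ = V₀ − E₀ = 591.7156 − 313.849192 = 277.866408
spread = −(1/T)·ln(B₀/D) − r = −(1/7.7344)·ln(277.866408/357.4194) − 0.0081 = 0.02445190
in basis points: 0.02445190 × 10⁴ = 244.5190 bp

spread=244.5190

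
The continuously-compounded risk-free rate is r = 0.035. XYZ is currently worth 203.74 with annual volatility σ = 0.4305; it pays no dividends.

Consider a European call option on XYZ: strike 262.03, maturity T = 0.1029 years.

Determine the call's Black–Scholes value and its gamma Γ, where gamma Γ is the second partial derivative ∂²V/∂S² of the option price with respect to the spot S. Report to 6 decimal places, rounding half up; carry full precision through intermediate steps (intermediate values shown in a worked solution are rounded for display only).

price = 0.458506
Γ = 0.003192

σ√T = 0.4305·√0.1029 = 0.138096
d₁ = (ln(S/K) + (r+σ²/2)T) / (σ√T) = (ln(203.74/262.03) + (0.035+0.4305²/2)·0.1029) / 0.138096 = (-0.251614 + 0.013137) / 0.138096 = -1.726898
d₂ = d₁ − σ√T = -1.726898 − 0.138096 = -1.864994
e^{−rT} = 0.996405
N(d₁) = 0.042093,  N(d₂) = 0.031091
Call price V = S·N(d₁) − K·e^{−rT}·N(d₂) = 8.576023 − 8.117517 = 0.458506
φ(d₁) = (1/√(2π))·e^{−d₁²/2} = 0.089813
Γ = φ(d₁) / (S·σ·√T) = 0.003192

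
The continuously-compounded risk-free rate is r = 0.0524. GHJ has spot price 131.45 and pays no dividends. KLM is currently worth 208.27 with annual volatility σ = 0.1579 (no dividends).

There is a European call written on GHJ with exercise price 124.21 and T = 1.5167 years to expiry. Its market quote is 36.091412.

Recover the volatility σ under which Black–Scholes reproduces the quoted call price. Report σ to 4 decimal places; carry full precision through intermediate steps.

At σ = 0.4513 the Black–Scholes value reproduces the quote:
σ√T = 0.4513·√1.5167 = 0.555796
d₁ = (ln(S/K) + (r+σ²/2)T) / (σ√T) = (ln(131.45/124.21) + (0.0524+0.4513²/2)·1.5167) / 0.555796 = (0.056653 + 0.233930) / 0.555796 = 0.522822
d₂ = d₁ − σ√T = 0.522822 − 0.555796 = -0.032973
e^{−rT} = 0.923601
N(d₁) = 0.699451,  N(d₂) = 0.486848
V = S·N(d₁) − K·e^{−rT}·N(d₂) = 91.942839 − 55.851427 = 36.091412 (equal to the quote); since ∂V/∂σ > 0 for all σ, the implied volatility is unique

sigma = 0.4513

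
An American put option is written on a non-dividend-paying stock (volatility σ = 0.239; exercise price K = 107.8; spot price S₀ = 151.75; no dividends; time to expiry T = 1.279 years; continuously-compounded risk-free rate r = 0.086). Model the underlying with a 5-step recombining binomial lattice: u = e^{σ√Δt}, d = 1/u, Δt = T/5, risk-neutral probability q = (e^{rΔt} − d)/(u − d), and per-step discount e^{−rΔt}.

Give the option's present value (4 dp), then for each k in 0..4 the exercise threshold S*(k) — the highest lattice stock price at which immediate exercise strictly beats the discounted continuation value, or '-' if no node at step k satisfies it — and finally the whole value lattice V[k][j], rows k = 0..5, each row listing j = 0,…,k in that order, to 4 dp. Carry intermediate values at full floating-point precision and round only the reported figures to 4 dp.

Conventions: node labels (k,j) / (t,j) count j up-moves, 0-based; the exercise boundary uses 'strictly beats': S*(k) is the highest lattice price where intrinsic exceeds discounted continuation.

Δt=0.25580, u=1.12849, d=0.88614, q=0.56160, disc=e^(-rΔt)=0.97824
k=5 terminal: V=max(K-S,0) → 24.8827 2.2062 0.0000 0.0000 0.0000 0.0000
k=4: j=0 S=93.5711 intr=14.2289 cont=11.8833 V=14.2289[EX]; j=1 S=119.1613 intr=0.0000 cont=0.9462 V=0.9462[hold]; j=2 S=151.7500 intr=0.0000 cont=0.0000 V=0.0000[hold]; j=3 S=193.2512 intr=0.0000 cont=0.0000 V=0.0000[hold]; j=4 S=246.1023 intr=0.0000 cont=0.0000 V=0.0000[hold]  S*(4)=93.5711
k=3: j=0 S=105.5938 intr=2.2062 cont=6.6221 V=6.6221[hold]; j=1 S=134.4720 intr=0.0000 cont=0.4058 V=0.4058[hold]; j=2 S=171.2480 intr=0.0000 cont=0.0000 V=0.0000[hold]; j=3 S=218.0816 intr=0.0000 cont=0.0000 V=0.0000[hold]  S*(3)=-
k=2: j=0 S=119.1613 intr=0.0000 cont=3.0629 V=3.0629[hold]; j=1 S=151.7500 intr=0.0000 cont=0.1740 V=0.1740[hold]; j=2 S=193.2512 intr=0.0000 cont=0.0000 V=0.0000[hold]  S*(2)=-
k=1: j=0 S=134.4720 intr=0.0000 cont=1.4092 V=1.4092[hold]; j=1 S=171.2480 intr=0.0000 cont=0.0746 V=0.0746[hold]  S*(1)=-
k=0: j=0 S=151.7500 intr=0.0000 cont=0.6453 V=0.6453[hold]  S*(0)=-

price = 0.6453
boundary = - - - - 93.5711
tree:
0.6453
1.4092 0.0746
3.0629 0.1740 0.0000
6.6221 0.4058 0.0000 0.0000
14.2289 0.9462 0.0000 0.0000 0.0000
24.8827 2.2062 0.0000 0.0000 0.0000 0.0000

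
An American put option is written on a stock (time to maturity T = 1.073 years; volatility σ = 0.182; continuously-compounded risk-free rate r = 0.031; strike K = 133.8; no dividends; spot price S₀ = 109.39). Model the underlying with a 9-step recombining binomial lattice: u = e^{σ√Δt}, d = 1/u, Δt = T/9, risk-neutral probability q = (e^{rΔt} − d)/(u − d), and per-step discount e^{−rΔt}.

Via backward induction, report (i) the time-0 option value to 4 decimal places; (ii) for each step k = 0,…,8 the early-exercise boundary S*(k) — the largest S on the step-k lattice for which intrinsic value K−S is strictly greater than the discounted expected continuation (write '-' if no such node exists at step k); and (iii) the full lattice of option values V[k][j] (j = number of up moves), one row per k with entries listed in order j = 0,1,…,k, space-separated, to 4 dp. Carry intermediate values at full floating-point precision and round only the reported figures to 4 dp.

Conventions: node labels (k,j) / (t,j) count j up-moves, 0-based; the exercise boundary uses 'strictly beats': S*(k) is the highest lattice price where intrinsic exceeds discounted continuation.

params: Δt=0.11922 u=1.06486 d=0.93909 q=0.51374 e^(-rΔt)=0.99631
t_9 payoffs: 71.6630 63.3414 53.9053 43.2055 31.0727 17.3151 1.7150 0.0000 0.0000 0.0000
t_8: node(8,0) S=66.1671 payoff=67.6329 vs cont=67.1393 → 67.6329 [stop]  node(8,1) S=75.0285 payoff=58.7715 vs cont=58.2779 → 58.7715 [stop]  node(8,2) S=85.0766 payoff=48.7234 vs cont=48.2298 → 48.7234 [stop]  node(8,3) S=96.4703 payoff=37.3297 vs cont=36.8361 → 37.3297 [stop]  node(8,4) S=109.3900 payoff=24.4100 vs cont=23.9164 → 24.4100 [stop]  node(8,5) S=124.0399 payoff=9.7601 vs cont=9.2665 → 9.7601 [stop]  node(8,6) S=140.6518 payoff=0.0000 vs cont=0.8309 → 0.8309 [wait]  node(8,7) S=159.4884 payoff=0.0000 vs cont=0.0000 → 0.0000 [wait]  node(8,8) S=180.8477 payoff=0.0000 vs cont=0.0000 → 0.0000 [wait]  ⇒ S*(8)=124.0399
t_7: node(7,0) S=70.4586 payoff=63.3414 vs cont=62.8478 → 63.3414 [stop]  node(7,1) S=79.8947 payoff=53.9053 vs cont=53.4117 → 53.9053 [stop]  node(7,2) S=90.5945 payoff=43.2055 vs cont=42.7119 → 43.2055 [stop]  node(7,3) S=102.7273 payoff=31.0727 vs cont=30.5791 → 31.0727 [stop]  node(7,4) S=116.4849 payoff=17.3151 vs cont=16.8215 → 17.3151 [stop]  node(7,5) S=132.0850 payoff=1.7150 vs cont=5.1537 → 5.1537 [wait]  node(7,6) S=149.7743 payoff=0.0000 vs cont=0.4025 → 0.4025 [wait]  node(7,7) S=169.8326 payoff=0.0000 vs cont=0.0000 → 0.0000 [wait]  ⇒ S*(7)=116.4849
t_6: node(6,0) S=75.0285 payoff=58.7715 vs cont=58.2779 → 58.7715 [stop]  node(6,1) S=85.0766 payoff=48.7234 vs cont=48.2298 → 48.7234 [stop]  node(6,2) S=96.4703 payoff=37.3297 vs cont=36.8361 → 37.3297 [stop]  node(6,3) S=109.3900 payoff=24.4100 vs cont=23.9164 → 24.4100 [stop]  node(6,4) S=124.0399 payoff=9.7601 vs cont=11.0266 → 11.0266 [wait]  node(6,5) S=140.6518 payoff=0.0000 vs cont=2.7029 → 2.7029 [wait]  node(6,6) S=159.4884 payoff=0.0000 vs cont=0.1950 → 0.1950 [wait]  ⇒ S*(6)=109.3900
t_5: node(5,0) S=79.8947 payoff=53.9053 vs cont=53.4117 → 53.9053 [stop]  node(5,1) S=90.5945 payoff=43.2055 vs cont=42.7119 → 43.2055 [stop]  node(5,2) S=102.7273 payoff=31.0727 vs cont=30.5791 → 31.0727 [stop]  node(5,3) S=116.4849 payoff=17.3151 vs cont=17.4698 → 17.4698 [wait]  node(5,4) S=132.0850 payoff=1.7150 vs cont=6.7255 → 6.7255 [wait]  node(5,5) S=149.7743 payoff=0.0000 vs cont=1.4093 → 1.4093 [wait]  ⇒ S*(5)=102.7273
t_4: node(4,0) S=85.0766 payoff=48.7234 vs cont=48.2298 → 48.7234 [stop]  node(4,1) S=96.4703 payoff=37.3297 vs cont=36.8361 → 37.3297 [stop]  node(4,2) S=109.3900 payoff=24.4100 vs cont=23.9956 → 24.4100 [stop]  node(4,3) S=124.0399 payoff=9.7601 vs cont=11.9060 → 11.9060 [wait]  node(4,4) S=140.6518 payoff=0.0000 vs cont=3.9796 → 3.9796 [wait]  ⇒ S*(4)=109.3900
t_3: node(3,0) S=90.5945 payoff=43.2055 vs cont=42.7119 → 43.2055 [stop]  node(3,1) S=102.7273 payoff=31.0727 vs cont=30.5791 → 31.0727 [stop]  node(3,2) S=116.4849 payoff=17.3151 vs cont=17.9199 → 17.9199 [wait]  node(3,3) S=132.0850 payoff=1.7150 vs cont=7.8050 → 7.8050 [wait]  ⇒ S*(3)=102.7273
t_2: node(2,0) S=96.4703 payoff=37.3297 vs cont=36.8361 → 37.3297 [stop]  node(2,1) S=109.3900 payoff=24.4100 vs cont=24.2259 → 24.4100 [stop]  node(2,2) S=124.0399 payoff=9.7601 vs cont=12.6766 → 12.6766 [wait]  ⇒ S*(2)=109.3900
t_1: node(1,0) S=102.7273 payoff=31.0727 vs cont=30.5791 → 31.0727 [stop]  node(1,1) S=116.4849 payoff=17.3151 vs cont=18.3143 → 18.3143 [wait]  ⇒ S*(1)=102.7273
t_0: node(0,0) S=109.3900 payoff=24.4100 vs cont=24.4278 → 24.4278 [wait]  ⇒ S*(0)=-

price = 24.4278
boundary = - 102.7273 109.3900 102.7273 109.3900 102.7273 109.3900 116.4849 124.0399
tree:
24.4278
31.0727 18.3143
37.3297 24.4100 12.6766
43.2055 31.0727 17.9199 7.8050
48.7234 37.3297 24.4100 11.9060 3.9796
53.9053 43.2055 31.0727 17.4698 6.7255 1.4093
58.7715 48.7234 37.3297 24.4100 11.0266 2.7029 0.1950
63.3414 53.9053 43.2055 31.0727 17.3151 5.1537 0.4025 0.0000
67.6329 58.7715 48.7234 37.3297 24.4100 9.7601 0.8309 0.0000 0.0000
71.6630 63.3414 53.9053 43.2055 31.0727 17.3151 1.7150 0.0000 0.0000 0.0000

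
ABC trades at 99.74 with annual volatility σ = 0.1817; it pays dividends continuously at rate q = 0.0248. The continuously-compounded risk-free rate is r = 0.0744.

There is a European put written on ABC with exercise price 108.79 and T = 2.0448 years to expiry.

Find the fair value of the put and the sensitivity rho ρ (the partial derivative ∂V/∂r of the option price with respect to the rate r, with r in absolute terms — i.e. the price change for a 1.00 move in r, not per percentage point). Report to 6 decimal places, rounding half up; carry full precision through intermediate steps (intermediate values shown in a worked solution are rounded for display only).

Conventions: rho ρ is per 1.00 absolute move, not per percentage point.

σ√T = 0.1817·√2.0448 = 0.259825
d₁ = (ln(S/K) + (r−q+σ²/2)T) / (σ√T) = (ln(99.74/108.79) + (0.0744−0.0248+0.1817²/2)·2.0448) / 0.259825 = (-0.086853 + 0.135177) / 0.259825 = 0.185987
d₂ = d₁ − σ√T = 0.185987 − 0.259825 = -0.073838
e^{−rT} = 0.858874
e^{−qT} = 0.950553
N(−d₁) = 0.426228,  N(−d₂) = 0.529430
Put price V = K·e^{−rT}·N(−d₂) − S·e^{−qT}·N(−d₁) = 49.468333 − 40.409872 = 9.058462
ρ = −K·T·e^{−rT}·N(−d₂) = -101.152848

price = 9.058462
ρ = -101.152848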